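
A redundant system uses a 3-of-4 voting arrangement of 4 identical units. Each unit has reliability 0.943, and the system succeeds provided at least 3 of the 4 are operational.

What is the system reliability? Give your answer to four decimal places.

0.9820

R = Σ_{i=3}^{4} C(4,i) p^i (1−p)^{4−i} with p = 0.943
C(4,3)·0.943^3·0.057^1 = 0.191192
C(4,4)·0.943^4·0.057^0 = 0.790764
Sum = 0.9820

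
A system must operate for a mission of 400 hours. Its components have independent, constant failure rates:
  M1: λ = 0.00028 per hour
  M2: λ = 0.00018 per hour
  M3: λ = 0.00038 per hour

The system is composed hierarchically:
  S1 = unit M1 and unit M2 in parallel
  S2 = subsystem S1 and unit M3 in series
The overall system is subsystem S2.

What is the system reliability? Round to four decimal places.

R(M1) = exp(−0.00028 × 400) = 0.894044
R(M2) = exp(−0.00018 × 400) = 0.930531
R(M3) = exp(−0.00038 × 400) = 0.858988
Parallel (M1 and M2): 1 − (1 − 0.894044)(1 − 0.930531) = 0.992639
Series ([0.992639] and M3): 0.992639 × 0.858988 = 0.8527

0.8527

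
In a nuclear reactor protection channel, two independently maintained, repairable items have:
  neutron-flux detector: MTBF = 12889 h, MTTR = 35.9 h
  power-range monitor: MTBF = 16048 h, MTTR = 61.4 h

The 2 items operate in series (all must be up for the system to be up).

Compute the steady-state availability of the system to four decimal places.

A(neutron-flux detector) = MTBF/(MTBF+MTTR) = 12889/(12889+35.9) = 0.997222
A(power-range monitor) = MTBF/(MTBF+MTTR) = 16048/(16048+61.4) = 0.996189
Series availability: 0.997222 × 0.996189 = 0.9934

0.9934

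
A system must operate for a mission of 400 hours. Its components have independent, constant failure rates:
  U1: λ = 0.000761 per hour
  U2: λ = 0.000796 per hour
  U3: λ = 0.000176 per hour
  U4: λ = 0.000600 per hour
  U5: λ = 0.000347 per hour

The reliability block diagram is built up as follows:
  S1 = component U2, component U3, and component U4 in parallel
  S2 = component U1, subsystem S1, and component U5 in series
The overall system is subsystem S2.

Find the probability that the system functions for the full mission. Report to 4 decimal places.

R(U1) = exp(−0.000761 × 400) = 0.737566
R(U2) = exp(−0.000796 × 400) = 0.727312
R(U3) = exp(−0.000176 × 400) = 0.932021
R(U4) = exp(−0.000600 × 400) = 0.786628
R(U5) = exp(−0.000347 × 400) = 0.870402
Parallel (U2, U3, and U4): 1 − (1 − 0.727312)(1 − 0.932021)(1 − 0.786628) = 0.996045
Series (U1, [0.996045], and U5): 0.737566 × 0.996045 × 0.870402 = 0.6394

0.6394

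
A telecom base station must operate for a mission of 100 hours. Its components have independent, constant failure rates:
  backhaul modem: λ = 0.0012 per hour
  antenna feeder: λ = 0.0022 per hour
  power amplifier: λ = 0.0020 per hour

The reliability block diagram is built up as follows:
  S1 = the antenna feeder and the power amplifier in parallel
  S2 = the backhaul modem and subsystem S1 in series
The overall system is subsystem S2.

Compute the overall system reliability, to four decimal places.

R(backhaul modem) = exp(−0.0012 × 100) = 0.886920
R(antenna feeder) = exp(−0.0022 × 100) = 0.802519
R(power amplifier) = exp(−0.0020 × 100) = 0.818731
Parallel (antenna feeder and power amplifier): 1 − (1 − 0.802519)(1 − 0.818731) = 0.964203
Series (backhaul modem and [0.964203]): 0.886920 × 0.964203 = 0.8552

0.8552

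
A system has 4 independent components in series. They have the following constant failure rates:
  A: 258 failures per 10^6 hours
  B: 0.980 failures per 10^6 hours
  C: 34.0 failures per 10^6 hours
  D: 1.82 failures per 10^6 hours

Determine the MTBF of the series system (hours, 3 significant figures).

3390

Series of exponential components: λ_sys = Σ λ_i
λ_sys = 0.000258 + 0.000000980 + 0.0000340 + 0.00000182 = 2.9480e-04 /h
MTBF = 1 / λ_sys = 3390 h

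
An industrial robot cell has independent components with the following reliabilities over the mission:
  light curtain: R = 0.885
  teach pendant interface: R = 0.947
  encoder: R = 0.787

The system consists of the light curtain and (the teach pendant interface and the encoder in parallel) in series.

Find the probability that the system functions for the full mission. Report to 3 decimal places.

0.875

Parallel (teach pendant interface and encoder): 1 − (1 − 0.94700)(1 − 0.78700) = 0.98871
Series (light curtain and [0.98871]): 0.88500 × 0.98871 = 0.875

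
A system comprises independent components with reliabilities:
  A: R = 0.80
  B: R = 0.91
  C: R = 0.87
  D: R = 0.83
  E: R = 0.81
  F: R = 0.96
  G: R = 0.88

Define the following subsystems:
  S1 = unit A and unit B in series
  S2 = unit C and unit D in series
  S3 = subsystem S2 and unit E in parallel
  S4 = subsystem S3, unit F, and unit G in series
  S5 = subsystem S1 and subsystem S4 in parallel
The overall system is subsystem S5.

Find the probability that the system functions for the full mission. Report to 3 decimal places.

0.946

Series (A and B): 0.80000 × 0.91000 = 0.72800
Series (C and D): 0.87000 × 0.83000 = 0.72210
Parallel ([0.72210] and E): 1 − (1 − 0.72210)(1 − 0.81000) = 0.94720
Series ([0.94720], F, and G): 0.94720 × 0.96000 × 0.88000 = 0.80019
Parallel ([0.72800] and [0.80019]): 1 − (1 − 0.72800)(1 − 0.80019) = 0.946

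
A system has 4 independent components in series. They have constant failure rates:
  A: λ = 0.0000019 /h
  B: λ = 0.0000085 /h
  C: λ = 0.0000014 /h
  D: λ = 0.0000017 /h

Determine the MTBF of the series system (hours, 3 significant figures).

74100

Series of exponential components: λ_sys = Σ λ_i
λ_sys = 0.0000019 + 0.0000085 + 0.0000014 + 0.0000017 = 1.3500e-05 /h
MTBF = 1 / λ_sys = 74100 h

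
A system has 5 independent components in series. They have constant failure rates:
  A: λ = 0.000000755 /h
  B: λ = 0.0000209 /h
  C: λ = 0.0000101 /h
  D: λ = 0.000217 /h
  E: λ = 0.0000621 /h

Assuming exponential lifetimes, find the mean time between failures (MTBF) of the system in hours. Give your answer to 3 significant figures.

3220

Series of exponential components: λ_sys = Σ λ_i
λ_sys = 0.000000755 + 0.0000209 + 0.0000101 + 0.000217 + 0.0000621 = 3.1086e-04 /h
MTBF = 1 / λ_sys = 3220 h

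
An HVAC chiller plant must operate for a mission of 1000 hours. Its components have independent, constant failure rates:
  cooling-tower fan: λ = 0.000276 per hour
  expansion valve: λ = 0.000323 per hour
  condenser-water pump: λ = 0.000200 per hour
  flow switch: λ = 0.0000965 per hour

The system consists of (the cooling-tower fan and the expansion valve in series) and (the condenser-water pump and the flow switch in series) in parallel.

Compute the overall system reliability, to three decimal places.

R(cooling-tower fan) = exp(−0.000276 × 1000) = 0.75881
R(expansion valve) = exp(−0.000323 × 1000) = 0.72397
R(condenser-water pump) = exp(−0.000200 × 1000) = 0.81873
R(flow switch) = exp(−0.0000965 × 1000) = 0.90801
Series (cooling-tower fan and expansion valve): 0.75881 × 0.72397 = 0.54936
Series (condenser-water pump and flow switch): 0.81873 × 0.90801 = 0.74342
Parallel ([0.54936] and [0.74342]): 1 − (1 − 0.54936)(1 − 0.74342) = 0.884

0.884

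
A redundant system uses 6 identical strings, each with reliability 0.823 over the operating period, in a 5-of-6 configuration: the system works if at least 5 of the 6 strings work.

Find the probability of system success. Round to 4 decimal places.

R = Σ_{i=5}^{6} C(6,i) p^i (1−p)^{6−i} with p = 0.823
C(6,5)·0.823^5·0.177^1 = 0.400981
C(6,6)·0.823^6·0.177^0 = 0.310741
Sum = 0.7117

0.7117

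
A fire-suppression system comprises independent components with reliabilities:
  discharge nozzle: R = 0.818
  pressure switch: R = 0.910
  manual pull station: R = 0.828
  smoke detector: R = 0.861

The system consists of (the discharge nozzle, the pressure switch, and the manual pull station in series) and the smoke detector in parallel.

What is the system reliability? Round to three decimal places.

Series (discharge nozzle, pressure switch, and manual pull station): 0.81800 × 0.91000 × 0.82800 = 0.61635
Parallel ([0.61635] and smoke detector): 1 − (1 − 0.61635)(1 − 0.86100) = 0.947

0.947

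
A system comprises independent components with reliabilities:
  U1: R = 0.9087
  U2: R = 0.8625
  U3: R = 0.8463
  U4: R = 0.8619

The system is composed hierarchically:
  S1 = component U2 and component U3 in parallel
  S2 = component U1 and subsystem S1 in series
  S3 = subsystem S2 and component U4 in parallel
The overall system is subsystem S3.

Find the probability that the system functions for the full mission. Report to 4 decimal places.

Parallel (U2 and U3): 1 − (1 − 0.862500)(1 − 0.846300) = 0.978866
Series (U1 and [0.978866]): 0.908700 × 0.978866 = 0.889496
Parallel ([0.889496] and U4): 1 − (1 − 0.889496)(1 − 0.861900) = 0.9847

0.9847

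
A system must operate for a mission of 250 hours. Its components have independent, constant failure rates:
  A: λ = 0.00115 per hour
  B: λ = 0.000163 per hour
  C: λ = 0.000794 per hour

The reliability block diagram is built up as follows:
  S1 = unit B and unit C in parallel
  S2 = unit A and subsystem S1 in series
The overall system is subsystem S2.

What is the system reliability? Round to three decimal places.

0.745

R(A) = exp(−0.00115 × 250) = 0.75014
R(B) = exp(−0.000163 × 250) = 0.96007
R(C) = exp(−0.000794 × 250) = 0.81996
Parallel (B and C): 1 − (1 − 0.96007)(1 − 0.81996) = 0.99281
Series (A and [0.99281]): 0.75014 × 0.99281 = 0.745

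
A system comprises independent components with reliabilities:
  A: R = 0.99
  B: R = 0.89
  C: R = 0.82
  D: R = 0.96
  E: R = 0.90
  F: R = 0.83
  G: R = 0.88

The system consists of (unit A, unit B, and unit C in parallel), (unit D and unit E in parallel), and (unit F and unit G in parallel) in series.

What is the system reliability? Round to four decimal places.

0.9755

Parallel (A, B, and C): 1 − (1 − 0.990000)(1 − 0.890000)(1 − 0.820000) = 0.999802
Parallel (D and E): 1 − (1 − 0.960000)(1 − 0.900000) = 0.996000
Parallel (F and G): 1 − (1 − 0.830000)(1 − 0.880000) = 0.979600
Series ([0.999802], [0.996000], and [0.979600]): 0.999802 × 0.996000 × 0.979600 = 0.9755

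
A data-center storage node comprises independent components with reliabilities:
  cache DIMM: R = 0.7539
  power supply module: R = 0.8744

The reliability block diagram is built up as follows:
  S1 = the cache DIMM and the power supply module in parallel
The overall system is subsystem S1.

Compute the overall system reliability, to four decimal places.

Parallel (cache DIMM and power supply module): 1 − (1 − 0.753900)(1 − 0.874400) = 0.9691

0.9691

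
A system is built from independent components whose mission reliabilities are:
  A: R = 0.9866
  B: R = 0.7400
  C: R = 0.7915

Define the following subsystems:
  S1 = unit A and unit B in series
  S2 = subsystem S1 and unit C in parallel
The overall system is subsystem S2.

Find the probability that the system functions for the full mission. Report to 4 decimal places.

0.9437

Series (A and B): 0.986600 × 0.740000 = 0.730084
Parallel ([0.730084] and C): 1 − (1 − 0.730084)(1 − 0.791500) = 0.9437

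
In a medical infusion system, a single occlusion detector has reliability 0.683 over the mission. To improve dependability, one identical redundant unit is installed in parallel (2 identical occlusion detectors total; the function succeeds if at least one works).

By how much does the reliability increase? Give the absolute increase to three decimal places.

0.217

R_before = 0.683
R_after = 1 − (1 − 0.683)^2 = 0.900
ΔR = 0.900 − 0.683 = 0.217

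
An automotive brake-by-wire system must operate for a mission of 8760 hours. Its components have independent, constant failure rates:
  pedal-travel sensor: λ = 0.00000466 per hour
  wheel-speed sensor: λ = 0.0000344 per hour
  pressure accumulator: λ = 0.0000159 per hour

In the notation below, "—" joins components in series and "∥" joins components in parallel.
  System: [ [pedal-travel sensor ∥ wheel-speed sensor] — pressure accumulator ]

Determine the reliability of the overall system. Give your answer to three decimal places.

0.861

R(pedal-travel sensor) = exp(−0.00000466 × 8760) = 0.96000
R(wheel-speed sensor) = exp(−0.0000344 × 8760) = 0.73982
R(pressure accumulator) = exp(−0.0000159 × 8760) = 0.86998
Parallel (pedal-travel sensor and wheel-speed sensor): 1 − (1 − 0.96000)(1 − 0.73982) = 0.98959
Series ([0.98959] and pressure accumulator): 0.98959 × 0.86998 = 0.861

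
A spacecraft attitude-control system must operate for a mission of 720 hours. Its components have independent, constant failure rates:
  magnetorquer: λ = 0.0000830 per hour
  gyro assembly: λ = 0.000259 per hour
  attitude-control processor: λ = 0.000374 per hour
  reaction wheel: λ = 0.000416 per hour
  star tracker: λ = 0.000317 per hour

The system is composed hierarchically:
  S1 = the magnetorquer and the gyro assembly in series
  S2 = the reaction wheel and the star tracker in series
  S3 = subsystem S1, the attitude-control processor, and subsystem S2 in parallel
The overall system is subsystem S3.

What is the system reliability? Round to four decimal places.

0.9789

R(magnetorquer) = exp(−0.0000830 × 720) = 0.941991
R(gyro assembly) = exp(−0.000259 × 720) = 0.829875
R(attitude-control processor) = exp(−0.000374 × 720) = 0.763929
R(reaction wheel) = exp(−0.000416 × 720) = 0.741174
R(star tracker) = exp(−0.000317 × 720) = 0.795933
Series (magnetorquer and gyro assembly): 0.941991 × 0.829875 = 0.781735
Series (reaction wheel and star tracker): 0.741174 × 0.795933 = 0.589925
Parallel ([0.781735], attitude-control processor, and [0.589925]): 1 − (1 − 0.781735)(1 − 0.763929)(1 − 0.589925) = 0.9789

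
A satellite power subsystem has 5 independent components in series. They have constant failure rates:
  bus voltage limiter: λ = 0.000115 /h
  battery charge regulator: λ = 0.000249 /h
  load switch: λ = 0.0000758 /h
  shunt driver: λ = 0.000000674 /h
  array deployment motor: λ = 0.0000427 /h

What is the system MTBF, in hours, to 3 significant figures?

2070

Series of exponential components: λ_sys = Σ λ_i
λ_sys = 0.000115 + 0.000249 + 0.0000758 + 0.000000674 + 0.0000427 = 4.8317e-04 /h
MTBF = 1 / λ_sys = 2070 h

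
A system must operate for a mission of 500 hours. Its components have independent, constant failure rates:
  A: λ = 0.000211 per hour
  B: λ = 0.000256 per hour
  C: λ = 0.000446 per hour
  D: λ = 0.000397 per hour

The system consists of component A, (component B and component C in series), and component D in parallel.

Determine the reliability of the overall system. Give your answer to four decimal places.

R(A) = exp(−0.000211 × 500) = 0.899874
R(B) = exp(−0.000256 × 500) = 0.879853
R(C) = exp(−0.000446 × 500) = 0.800115
R(D) = exp(−0.000397 × 500) = 0.819960
Series (B and C): 0.879853 × 0.800115 = 0.703984
Parallel (A, [0.703984], and D): 1 − (1 − 0.899874)(1 − 0.703984)(1 − 0.819960) = 0.9947

0.9947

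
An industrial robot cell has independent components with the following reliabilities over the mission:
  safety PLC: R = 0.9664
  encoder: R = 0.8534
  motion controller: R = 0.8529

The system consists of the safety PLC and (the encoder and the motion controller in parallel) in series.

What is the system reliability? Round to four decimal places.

Parallel (encoder and motion controller): 1 − (1 − 0.853400)(1 − 0.852900) = 0.978435
Series (safety PLC and [0.978435]): 0.966400 × 0.978435 = 0.9456

0.9456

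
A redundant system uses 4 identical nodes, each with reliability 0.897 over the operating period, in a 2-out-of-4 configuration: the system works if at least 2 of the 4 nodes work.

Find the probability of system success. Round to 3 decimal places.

R = Σ_{i=2}^{4} C(4,i) p^i (1−p)^{4−i} with p = 0.897
C(4,2)·0.897^2·0.103^2 = 0.05122
C(4,3)·0.897^3·0.103^1 = 0.29735
C(4,4)·0.897^4·0.103^0 = 0.64740
Sum = 0.996

0.996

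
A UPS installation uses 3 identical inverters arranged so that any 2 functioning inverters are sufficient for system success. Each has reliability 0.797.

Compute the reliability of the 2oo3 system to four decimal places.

0.8931

R = Σ_{i=2}^{3} C(3,i) p^i (1−p)^{3−i} with p = 0.797
C(3,2)·0.797^2·0.203^1 = 0.386842
C(3,3)·0.797^3·0.203^0 = 0.506262
Sum = 0.8931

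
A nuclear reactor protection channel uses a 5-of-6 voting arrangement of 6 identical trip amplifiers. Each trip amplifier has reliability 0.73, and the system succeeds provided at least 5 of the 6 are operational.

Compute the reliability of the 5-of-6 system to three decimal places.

R = Σ_{i=5}^{6} C(6,i) p^i (1−p)^{6−i} with p = 0.73
C(6,5)·0.73^5·0.27^1 = 0.33584
C(6,6)·0.73^6·0.27^0 = 0.15133
Sum = 0.487

0.487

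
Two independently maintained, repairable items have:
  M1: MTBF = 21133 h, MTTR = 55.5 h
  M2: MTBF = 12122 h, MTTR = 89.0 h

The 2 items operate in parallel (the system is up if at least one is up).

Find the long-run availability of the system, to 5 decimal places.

A(M1) = MTBF/(MTBF+MTTR) = 21133/(21133+55.5) = 0.997381
A(M2) = MTBF/(MTBF+MTTR) = 12122/(12122+89.0) = 0.992711
Parallel availability: 1 − (1 − 0.997381)(1 − 0.992711) = 0.99998

0.99998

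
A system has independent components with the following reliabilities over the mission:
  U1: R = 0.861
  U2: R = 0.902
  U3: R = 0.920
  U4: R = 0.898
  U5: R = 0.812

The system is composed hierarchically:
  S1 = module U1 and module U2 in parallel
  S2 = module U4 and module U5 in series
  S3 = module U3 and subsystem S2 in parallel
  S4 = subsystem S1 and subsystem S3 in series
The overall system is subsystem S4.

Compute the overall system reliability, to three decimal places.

Parallel (U1 and U2): 1 − (1 − 0.86100)(1 − 0.90200) = 0.98638
Series (U4 and U5): 0.89800 × 0.81200 = 0.72918
Parallel (U3 and [0.72918]): 1 − (1 − 0.92000)(1 − 0.72918) = 0.97833
Series ([0.98638] and [0.97833]): 0.98638 × 0.97833 = 0.965

0.965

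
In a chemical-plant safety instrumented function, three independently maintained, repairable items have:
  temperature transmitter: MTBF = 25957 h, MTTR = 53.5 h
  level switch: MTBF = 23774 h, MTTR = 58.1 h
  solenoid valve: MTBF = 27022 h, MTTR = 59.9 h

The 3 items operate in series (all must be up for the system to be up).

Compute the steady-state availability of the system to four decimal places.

A(temperature transmitter) = MTBF/(MTBF+MTTR) = 25957/(25957+53.5) = 0.997943
A(level switch) = MTBF/(MTBF+MTTR) = 23774/(23774+58.1) = 0.997562
A(solenoid valve) = MTBF/(MTBF+MTTR) = 27022/(27022+59.9) = 0.997788
Series availability: 0.997943 × 0.997562 × 0.997788 = 0.9933

0.9933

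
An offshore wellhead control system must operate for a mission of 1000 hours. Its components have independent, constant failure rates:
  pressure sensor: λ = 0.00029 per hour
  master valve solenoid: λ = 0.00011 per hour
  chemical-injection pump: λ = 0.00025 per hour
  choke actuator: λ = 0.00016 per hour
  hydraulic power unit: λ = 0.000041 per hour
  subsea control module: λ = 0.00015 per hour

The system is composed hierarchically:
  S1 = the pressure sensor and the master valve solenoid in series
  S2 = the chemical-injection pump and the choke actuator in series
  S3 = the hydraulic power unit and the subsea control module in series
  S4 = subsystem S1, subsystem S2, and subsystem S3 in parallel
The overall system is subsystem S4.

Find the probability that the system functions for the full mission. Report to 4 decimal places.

0.9807

R(pressure sensor) = exp(−0.00029 × 1000) = 0.748264
R(master valve solenoid) = exp(−0.00011 × 1000) = 0.895834
R(chemical-injection pump) = exp(−0.00025 × 1000) = 0.778801
R(choke actuator) = exp(−0.00016 × 1000) = 0.852144
R(hydraulic power unit) = exp(−0.000041 × 1000) = 0.959829
R(subsea control module) = exp(−0.00015 × 1000) = 0.860708
Series (pressure sensor and master valve solenoid): 0.748264 × 0.895834 = 0.670320
Series (chemical-injection pump and choke actuator): 0.778801 × 0.852144 = 0.663651
Series (hydraulic power unit and subsea control module): 0.959829 × 0.860708 = 0.826132
Parallel ([0.670320], [0.663651], and [0.826132]): 1 − (1 − 0.670320)(1 − 0.663651)(1 − 0.826132) = 0.9807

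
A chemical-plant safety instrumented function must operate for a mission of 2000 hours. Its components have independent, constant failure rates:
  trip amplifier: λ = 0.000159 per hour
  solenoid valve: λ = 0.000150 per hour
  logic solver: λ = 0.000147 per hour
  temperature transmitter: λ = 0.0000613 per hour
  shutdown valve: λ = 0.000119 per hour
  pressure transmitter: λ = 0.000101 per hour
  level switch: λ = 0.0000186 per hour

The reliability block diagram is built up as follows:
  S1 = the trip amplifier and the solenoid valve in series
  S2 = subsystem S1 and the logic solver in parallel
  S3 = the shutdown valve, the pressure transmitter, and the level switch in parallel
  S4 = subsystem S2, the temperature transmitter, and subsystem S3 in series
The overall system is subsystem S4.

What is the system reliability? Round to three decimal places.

0.780

R(trip amplifier) = exp(−0.000159 × 2000) = 0.72760
R(solenoid valve) = exp(−0.000150 × 2000) = 0.74082
R(logic solver) = exp(−0.000147 × 2000) = 0.74528
R(temperature transmitter) = exp(−0.0000613 × 2000) = 0.88462
R(shutdown valve) = exp(−0.000119 × 2000) = 0.78820
R(pressure transmitter) = exp(−0.000101 × 2000) = 0.81709
R(level switch) = exp(−0.0000186 × 2000) = 0.96348
Series (trip amplifier and solenoid valve): 0.72760 × 0.74082 = 0.53902
Parallel ([0.53902] and logic solver): 1 − (1 − 0.53902)(1 − 0.74528) = 0.88258
Parallel (shutdown valve, pressure transmitter, and level switch): 1 − (1 − 0.78820)(1 − 0.81709)(1 − 0.96348) = 0.99859
Series ([0.88258], temperature transmitter, and [0.99859]): 0.88258 × 0.88462 × 0.99859 = 0.780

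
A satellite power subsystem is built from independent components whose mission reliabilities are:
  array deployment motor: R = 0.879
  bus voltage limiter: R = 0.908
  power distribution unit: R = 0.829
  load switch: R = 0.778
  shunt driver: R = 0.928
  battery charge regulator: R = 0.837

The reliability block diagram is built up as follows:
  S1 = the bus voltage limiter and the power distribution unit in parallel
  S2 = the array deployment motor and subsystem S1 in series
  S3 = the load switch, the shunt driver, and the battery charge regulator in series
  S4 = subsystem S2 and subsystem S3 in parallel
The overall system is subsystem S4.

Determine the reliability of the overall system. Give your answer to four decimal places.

Parallel (bus voltage limiter and power distribution unit): 1 − (1 − 0.908000)(1 − 0.829000) = 0.984268
Series (array deployment motor and [0.984268]): 0.879000 × 0.984268 = 0.865172
Series (load switch, shunt driver, and battery charge regulator): 0.778000 × 0.928000 × 0.837000 = 0.604301
Parallel ([0.865172] and [0.604301]): 1 − (1 − 0.865172)(1 − 0.604301) = 0.9466

0.9466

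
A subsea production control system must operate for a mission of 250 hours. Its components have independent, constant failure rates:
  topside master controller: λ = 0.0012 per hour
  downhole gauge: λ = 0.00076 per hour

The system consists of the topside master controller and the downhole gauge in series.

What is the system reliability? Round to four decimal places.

R(topside master controller) = exp(−0.0012 × 250) = 0.740818
R(downhole gauge) = exp(−0.00076 × 250) = 0.826959
Series (topside master controller and downhole gauge): 0.740818 × 0.826959 = 0.6126

0.6126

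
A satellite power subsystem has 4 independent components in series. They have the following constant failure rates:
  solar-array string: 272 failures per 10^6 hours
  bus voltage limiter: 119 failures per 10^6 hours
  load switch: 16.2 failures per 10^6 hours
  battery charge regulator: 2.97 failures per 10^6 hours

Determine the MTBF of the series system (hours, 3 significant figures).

Series of exponential components: λ_sys = Σ λ_i
λ_sys = 0.000272 + 0.000119 + 0.0000162 + 0.00000297 = 4.1017e-04 /h
MTBF = 1 / λ_sys = 2440 h

2440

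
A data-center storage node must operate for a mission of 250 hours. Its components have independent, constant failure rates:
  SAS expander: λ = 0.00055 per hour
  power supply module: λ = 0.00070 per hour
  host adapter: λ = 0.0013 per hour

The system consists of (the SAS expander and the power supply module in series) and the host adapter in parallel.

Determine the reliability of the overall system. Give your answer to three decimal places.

R(SAS expander) = exp(−0.00055 × 250) = 0.87153
R(power supply module) = exp(−0.00070 × 250) = 0.83946
R(host adapter) = exp(−0.0013 × 250) = 0.72253
Series (SAS expander and power supply module): 0.87153 × 0.83946 = 0.73161
Parallel ([0.73161] and host adapter): 1 − (1 − 0.73161)(1 − 0.72253) = 0.926

0.926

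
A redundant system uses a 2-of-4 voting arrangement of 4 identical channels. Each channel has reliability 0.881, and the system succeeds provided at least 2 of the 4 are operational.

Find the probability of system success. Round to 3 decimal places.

R = Σ_{i=2}^{4} C(4,i) p^i (1−p)^{4−i} with p = 0.881
C(4,2)·0.881^2·0.119^2 = 0.06595
C(4,3)·0.881^3·0.119^1 = 0.32549
C(4,4)·0.881^4·0.119^0 = 0.60243
Sum = 0.994

0.994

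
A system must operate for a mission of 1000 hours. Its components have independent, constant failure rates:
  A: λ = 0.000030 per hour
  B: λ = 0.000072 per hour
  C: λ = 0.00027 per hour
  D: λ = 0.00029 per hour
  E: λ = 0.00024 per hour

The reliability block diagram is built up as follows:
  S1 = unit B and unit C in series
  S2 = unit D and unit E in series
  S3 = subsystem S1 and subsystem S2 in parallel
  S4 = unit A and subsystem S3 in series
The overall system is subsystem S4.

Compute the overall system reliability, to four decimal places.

R(A) = exp(−0.000030 × 1000) = 0.970446
R(B) = exp(−0.000072 × 1000) = 0.930531
R(C) = exp(−0.00027 × 1000) = 0.763379
R(D) = exp(−0.00029 × 1000) = 0.748264
R(E) = exp(−0.00024 × 1000) = 0.786628
Series (B and C): 0.930531 × 0.763379 = 0.710348
Series (D and E): 0.748264 × 0.786628 = 0.588605
Parallel ([0.710348] and [0.588605]): 1 − (1 − 0.710348)(1 − 0.588605) = 0.880839
Series (A and [0.880839]): 0.970446 × 0.880839 = 0.8548

0.8548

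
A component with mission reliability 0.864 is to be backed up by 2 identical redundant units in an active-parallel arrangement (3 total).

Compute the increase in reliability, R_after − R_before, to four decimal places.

0.1335

R_before = 0.864
R_after = 1 − (1 − 0.864)^3 = 0.9975
ΔR = 0.9975 − 0.864 = 0.1335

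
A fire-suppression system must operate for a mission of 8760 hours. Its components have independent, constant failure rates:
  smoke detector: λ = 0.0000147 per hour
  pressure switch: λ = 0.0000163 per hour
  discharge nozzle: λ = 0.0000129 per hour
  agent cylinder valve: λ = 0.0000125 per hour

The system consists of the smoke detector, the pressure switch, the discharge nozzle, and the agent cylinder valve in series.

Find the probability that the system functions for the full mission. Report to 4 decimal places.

R(smoke detector) = exp(−0.0000147 × 8760) = 0.879174
R(pressure switch) = exp(−0.0000163 × 8760) = 0.866938
R(discharge nozzle) = exp(−0.0000129 × 8760) = 0.893147
R(agent cylinder valve) = exp(−0.0000125 × 8760) = 0.896282
Series (smoke detector, pressure switch, discharge nozzle, and agent cylinder valve): 0.879174 × 0.866938 × 0.893147 × 0.896282 = 0.6101

0.6101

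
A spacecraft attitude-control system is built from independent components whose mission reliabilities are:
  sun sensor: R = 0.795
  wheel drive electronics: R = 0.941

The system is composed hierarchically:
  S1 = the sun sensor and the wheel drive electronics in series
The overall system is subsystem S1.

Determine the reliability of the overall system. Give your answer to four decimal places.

Series (sun sensor and wheel drive electronics): 0.795000 × 0.941000 = 0.7481

0.7481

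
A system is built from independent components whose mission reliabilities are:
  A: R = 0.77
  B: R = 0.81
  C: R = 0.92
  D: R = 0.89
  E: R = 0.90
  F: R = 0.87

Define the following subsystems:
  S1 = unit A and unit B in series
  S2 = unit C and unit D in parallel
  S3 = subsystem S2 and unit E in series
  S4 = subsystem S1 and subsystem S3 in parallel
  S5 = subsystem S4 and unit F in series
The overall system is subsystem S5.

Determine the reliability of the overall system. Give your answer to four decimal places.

Series (A and B): 0.770000 × 0.810000 = 0.623700
Parallel (C and D): 1 − (1 − 0.920000)(1 − 0.890000) = 0.991200
Series ([0.991200] and E): 0.991200 × 0.900000 = 0.892080
Parallel ([0.623700] and [0.892080]): 1 − (1 − 0.623700)(1 − 0.892080) = 0.959390
Series ([0.959390] and F): 0.959390 × 0.870000 = 0.8347

0.8347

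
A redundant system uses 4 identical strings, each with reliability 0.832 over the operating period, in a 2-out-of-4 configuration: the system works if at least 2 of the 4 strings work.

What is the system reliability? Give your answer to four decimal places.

0.9834

R = Σ_{i=2}^{4} C(4,i) p^i (1−p)^{4−i} with p = 0.832
C(4,2)·0.832^2·0.168^2 = 0.117224
C(4,3)·0.832^3·0.168^1 = 0.387025
C(4,4)·0.832^4·0.168^0 = 0.479174
Sum = 0.9834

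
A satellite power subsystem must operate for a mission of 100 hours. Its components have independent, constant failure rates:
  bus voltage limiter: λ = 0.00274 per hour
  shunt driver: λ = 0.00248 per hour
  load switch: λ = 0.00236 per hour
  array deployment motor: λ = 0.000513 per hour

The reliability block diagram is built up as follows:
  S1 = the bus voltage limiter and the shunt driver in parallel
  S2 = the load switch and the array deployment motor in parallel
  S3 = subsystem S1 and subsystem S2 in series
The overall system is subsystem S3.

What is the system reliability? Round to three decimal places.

R(bus voltage limiter) = exp(−0.00274 × 100) = 0.76033
R(shunt driver) = exp(−0.00248 × 100) = 0.78036
R(load switch) = exp(−0.00236 × 100) = 0.78978
R(array deployment motor) = exp(−0.000513 × 100) = 0.94999
Parallel (bus voltage limiter and shunt driver): 1 − (1 − 0.76033)(1 − 0.78036) = 0.94736
Parallel (load switch and array deployment motor): 1 − (1 − 0.78978)(1 − 0.94999) = 0.98949
Series ([0.94736] and [0.98949]): 0.94736 × 0.98949 = 0.937

0.937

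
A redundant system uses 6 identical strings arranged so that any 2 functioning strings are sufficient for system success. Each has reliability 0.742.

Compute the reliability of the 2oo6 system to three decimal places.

R = Σ_{i=2}^{6} C(6,i) p^i (1−p)^{6−i} with p = 0.742
C(6,2)·0.742^2·0.258^4 = 0.03659
C(6,3)·0.742^3·0.258^3 = 0.14031
C(6,4)·0.742^4·0.258^2 = 0.30265
C(6,5)·0.742^5·0.258^1 = 0.34817
C(6,6)·0.742^6·0.258^0 = 0.16689
Sum = 0.995

0.995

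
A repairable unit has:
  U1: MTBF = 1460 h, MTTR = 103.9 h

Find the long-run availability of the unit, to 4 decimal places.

A(U1) = MTBF/(MTBF+MTTR) = 1460/(1460+103.9) = 0.9336

0.9336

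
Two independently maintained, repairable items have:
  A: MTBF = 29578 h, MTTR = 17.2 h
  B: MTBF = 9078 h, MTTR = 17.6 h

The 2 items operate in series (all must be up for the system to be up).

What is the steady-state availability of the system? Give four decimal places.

0.9975

A(A) = MTBF/(MTBF+MTTR) = 29578/(29578+17.2) = 0.999419
A(B) = MTBF/(MTBF+MTTR) = 9078/(9078+17.6) = 0.998065
Series availability: 0.999419 × 0.998065 = 0.9975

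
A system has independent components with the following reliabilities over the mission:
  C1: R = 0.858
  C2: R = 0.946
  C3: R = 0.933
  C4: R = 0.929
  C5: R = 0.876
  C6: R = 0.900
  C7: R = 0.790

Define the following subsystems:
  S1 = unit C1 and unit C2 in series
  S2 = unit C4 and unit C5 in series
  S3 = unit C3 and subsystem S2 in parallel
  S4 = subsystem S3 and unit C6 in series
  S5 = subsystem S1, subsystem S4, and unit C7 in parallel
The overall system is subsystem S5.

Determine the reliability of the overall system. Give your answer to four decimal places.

Series (C1 and C2): 0.858000 × 0.946000 = 0.811668
Series (C4 and C5): 0.929000 × 0.876000 = 0.813804
Parallel (C3 and [0.813804]): 1 − (1 − 0.933000)(1 − 0.813804) = 0.987525
Series ([0.987525] and C6): 0.987525 × 0.900000 = 0.888773
Parallel ([0.811668], [0.888773], and C7): 1 − (1 − 0.811668)(1 − 0.888773)(1 − 0.790000) = 0.9956

0.9956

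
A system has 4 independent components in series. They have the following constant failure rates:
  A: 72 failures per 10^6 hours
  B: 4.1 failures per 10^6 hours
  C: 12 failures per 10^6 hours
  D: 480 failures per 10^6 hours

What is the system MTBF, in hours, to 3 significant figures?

Series of exponential components: λ_sys = Σ λ_i
λ_sys = 0.000072 + 0.0000041 + 0.000012 + 0.00048 = 5.6810e-04 /h
MTBF = 1 / λ_sys = 1760 h

1760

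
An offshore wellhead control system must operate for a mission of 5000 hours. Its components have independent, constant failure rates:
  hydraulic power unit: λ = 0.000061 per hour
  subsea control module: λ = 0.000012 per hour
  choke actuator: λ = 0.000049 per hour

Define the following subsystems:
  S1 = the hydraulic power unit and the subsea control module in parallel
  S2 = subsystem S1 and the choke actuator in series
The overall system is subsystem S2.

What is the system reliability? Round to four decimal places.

0.7707

R(hydraulic power unit) = exp(−0.000061 × 5000) = 0.737123
R(subsea control module) = exp(−0.000012 × 5000) = 0.941765
R(choke actuator) = exp(−0.000049 × 5000) = 0.782705
Parallel (hydraulic power unit and subsea control module): 1 − (1 − 0.737123)(1 − 0.941765) = 0.984691
Series ([0.984691] and choke actuator): 0.984691 × 0.782705 = 0.7707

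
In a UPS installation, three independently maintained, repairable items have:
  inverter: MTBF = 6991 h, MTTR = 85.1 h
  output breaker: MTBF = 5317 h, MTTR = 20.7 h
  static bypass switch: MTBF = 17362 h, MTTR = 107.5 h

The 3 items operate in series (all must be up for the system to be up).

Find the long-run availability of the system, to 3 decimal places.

0.978

A(inverter) = MTBF/(MTBF+MTTR) = 6991/(6991+85.1) = 0.987974
A(output breaker) = MTBF/(MTBF+MTTR) = 5317/(5317+20.7) = 0.996122
A(static bypass switch) = MTBF/(MTBF+MTTR) = 17362/(17362+107.5) = 0.993846
Series availability: 0.987974 × 0.996122 × 0.993846 = 0.978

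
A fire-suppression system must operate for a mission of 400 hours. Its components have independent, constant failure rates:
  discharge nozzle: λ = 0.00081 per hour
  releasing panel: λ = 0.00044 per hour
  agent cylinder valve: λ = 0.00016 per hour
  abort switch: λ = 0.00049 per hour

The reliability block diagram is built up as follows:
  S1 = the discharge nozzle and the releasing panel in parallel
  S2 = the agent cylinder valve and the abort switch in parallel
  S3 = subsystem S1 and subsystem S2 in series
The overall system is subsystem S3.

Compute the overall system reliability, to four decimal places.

0.9448

R(discharge nozzle) = exp(−0.00081 × 400) = 0.723250
R(releasing panel) = exp(−0.00044 × 400) = 0.838618
R(agent cylinder valve) = exp(−0.00016 × 400) = 0.938005
R(abort switch) = exp(−0.00049 × 400) = 0.822012
Parallel (discharge nozzle and releasing panel): 1 − (1 − 0.723250)(1 − 0.838618) = 0.955338
Parallel (agent cylinder valve and abort switch): 1 − (1 − 0.938005)(1 − 0.822012) = 0.988966
Series ([0.955338] and [0.988966]): 0.955338 × 0.988966 = 0.9448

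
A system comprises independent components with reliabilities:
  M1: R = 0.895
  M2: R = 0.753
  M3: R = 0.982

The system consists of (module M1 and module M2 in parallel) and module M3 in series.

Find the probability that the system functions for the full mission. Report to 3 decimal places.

Parallel (M1 and M2): 1 − (1 − 0.89500)(1 − 0.75300) = 0.97407
Series ([0.97407] and M3): 0.97407 × 0.98200 = 0.957

0.957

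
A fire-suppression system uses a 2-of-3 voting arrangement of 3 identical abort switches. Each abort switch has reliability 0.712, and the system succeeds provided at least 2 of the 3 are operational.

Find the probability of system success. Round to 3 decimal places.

R = Σ_{i=2}^{3} C(3,i) p^i (1−p)^{3−i} with p = 0.712
C(3,2)·0.712^2·0.288^1 = 0.43800
C(3,3)·0.712^3·0.288^0 = 0.36094
Sum = 0.799

0.799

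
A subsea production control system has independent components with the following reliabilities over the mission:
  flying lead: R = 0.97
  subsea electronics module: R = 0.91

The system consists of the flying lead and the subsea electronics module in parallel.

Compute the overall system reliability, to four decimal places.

Parallel (flying lead and subsea electronics module): 1 − (1 − 0.970000)(1 − 0.910000) = 0.9973

0.9973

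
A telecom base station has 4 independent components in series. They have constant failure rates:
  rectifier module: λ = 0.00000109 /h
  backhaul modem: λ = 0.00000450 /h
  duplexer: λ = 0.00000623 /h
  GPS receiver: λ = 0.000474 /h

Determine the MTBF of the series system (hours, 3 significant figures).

Series of exponential components: λ_sys = Σ λ_i
λ_sys = 0.00000109 + 0.00000450 + 0.00000623 + 0.000474 = 4.8582e-04 /h
MTBF = 1 / λ_sys = 2060 h

2060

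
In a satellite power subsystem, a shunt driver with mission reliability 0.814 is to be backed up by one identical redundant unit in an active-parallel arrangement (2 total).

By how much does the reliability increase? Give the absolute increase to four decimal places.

0.1514

R_before = 0.814
R_after = 1 − (1 − 0.814)^2 = 0.9654
ΔR = 0.9654 − 0.814 = 0.1514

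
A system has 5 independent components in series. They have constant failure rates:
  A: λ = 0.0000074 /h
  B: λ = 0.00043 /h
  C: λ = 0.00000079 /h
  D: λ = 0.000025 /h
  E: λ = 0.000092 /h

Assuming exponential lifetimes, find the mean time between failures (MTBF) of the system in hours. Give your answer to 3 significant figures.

1800

Series of exponential components: λ_sys = Σ λ_i
λ_sys = 0.0000074 + 0.00043 + 0.00000079 + 0.000025 + 0.000092 = 5.5519e-04 /h
MTBF = 1 / λ_sys = 1800 h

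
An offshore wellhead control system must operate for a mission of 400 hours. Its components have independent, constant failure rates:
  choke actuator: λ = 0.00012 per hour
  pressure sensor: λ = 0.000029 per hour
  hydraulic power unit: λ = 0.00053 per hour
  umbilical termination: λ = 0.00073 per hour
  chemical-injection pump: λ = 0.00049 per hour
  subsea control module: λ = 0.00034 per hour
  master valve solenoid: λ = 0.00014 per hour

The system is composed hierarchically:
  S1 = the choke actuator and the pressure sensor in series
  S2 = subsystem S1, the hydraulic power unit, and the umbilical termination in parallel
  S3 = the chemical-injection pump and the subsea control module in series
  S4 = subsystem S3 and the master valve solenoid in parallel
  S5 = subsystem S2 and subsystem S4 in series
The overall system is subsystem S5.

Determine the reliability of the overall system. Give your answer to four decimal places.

R(choke actuator) = exp(−0.00012 × 400) = 0.953134
R(pressure sensor) = exp(−0.000029 × 400) = 0.988467
R(hydraulic power unit) = exp(−0.00053 × 400) = 0.808965
R(umbilical termination) = exp(−0.00073 × 400) = 0.746769
R(chemical-injection pump) = exp(−0.00049 × 400) = 0.822012
R(subsea control module) = exp(−0.00034 × 400) = 0.872843
R(master valve solenoid) = exp(−0.00014 × 400) = 0.945539
Series (choke actuator and pressure sensor): 0.953134 × 0.988467 = 0.942142
Parallel ([0.942142], hydraulic power unit, and umbilical termination): 1 − (1 − 0.942142)(1 − 0.808965)(1 − 0.746769) = 0.997201
Series (chemical-injection pump and subsea control module): 0.822012 × 0.872843 = 0.717487
Parallel ([0.717487] and master valve solenoid): 1 − (1 − 0.717487)(1 − 0.945539) = 0.984614
Series ([0.997201] and [0.984614]): 0.997201 × 0.984614 = 0.9819

0.9819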